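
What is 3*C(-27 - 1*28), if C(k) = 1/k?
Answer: -3/55 ≈ -0.054545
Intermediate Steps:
3*C(-27 - 1*28) = 3/(-27 - 1*28) = 3/(-27 - 28) = 3/(-55) = 3*(-1/55) = -3/55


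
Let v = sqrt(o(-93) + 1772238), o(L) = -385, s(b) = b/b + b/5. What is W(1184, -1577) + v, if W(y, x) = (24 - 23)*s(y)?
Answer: 1189/5 + sqrt(1771853) ≈ 1568.9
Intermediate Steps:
s(b) = 1 + b/5 (s(b) = 1 + b*(1/5) = 1 + b/5)
v = sqrt(1771853) (v = sqrt(-385 + 1772238) = sqrt(1771853) ≈ 1331.1)
W(y, x) = 1 + y/5 (W(y, x) = (24 - 23)*(1 + y/5) = 1*(1 + y/5) = 1 + y/5)
W(1184, -1577) + v = (1 + (1/5)*1184) + sqrt(1771853) = (1 + 1184/5) + sqrt(1771853) = 1189/5 + sqrt(1771853)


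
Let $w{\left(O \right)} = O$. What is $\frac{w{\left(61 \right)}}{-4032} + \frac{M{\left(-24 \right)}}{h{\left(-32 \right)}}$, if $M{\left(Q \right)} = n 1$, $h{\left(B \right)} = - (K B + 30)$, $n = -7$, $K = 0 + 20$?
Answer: $- \frac{32717}{1229760} \approx -0.026604$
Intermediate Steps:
$K = 20$
$h{\left(B \right)} = -30 - 20 B$ ($h{\left(B \right)} = - (20 B + 30) = - (30 + 20 B) = -30 - 20 B$)
$M{\left(Q \right)} = -7$ ($M{\left(Q \right)} = \left(-7\right) 1 = -7$)
$\frac{w{\left(61 \right)}}{-4032} + \frac{M{\left(-24 \right)}}{h{\left(-32 \right)}} = \frac{61}{-4032} - \frac{7}{-30 - -640} = 61 \left(- \frac{1}{4032}\right) - \frac{7}{-30 + 640} = - \frac{61}{4032} - \frac{7}{610} = - \frac{32717}{1229760}$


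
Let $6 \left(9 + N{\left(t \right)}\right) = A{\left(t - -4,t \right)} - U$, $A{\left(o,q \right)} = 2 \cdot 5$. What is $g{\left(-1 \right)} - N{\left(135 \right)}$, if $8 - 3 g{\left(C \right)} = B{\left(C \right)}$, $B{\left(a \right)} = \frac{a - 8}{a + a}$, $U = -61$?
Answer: $- \frac{5}{3} \approx -1.6667$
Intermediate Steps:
$A{\left(o,q \right)} = 10$
$B{\left(a \right)} = \frac{-8 + a}{2 a}$
$g{\left(C \right)} = \frac{8}{3} - \frac{-8 + C}{6 C}$ ($g{\left(C \right)} = \frac{8}{3} - \frac{\frac{1}{2} \frac{1}{C} \left(-8 + C\right)}{3} = \frac{8}{3} - \frac{-8 + C}{6 C}$)
$N{\left(t \right)} = \frac{17}{6}$ ($N{\left(t \right)} = -9 + \frac{10 - -61}{6} = -9 + \frac{10 + 61}{6} = -9 + \frac{1}{6} \cdot 71 = -9 + \frac{71}{6} = \frac{17}{6}$)
$g{\left(-1 \right)} - N{\left(135 \right)} = \frac{8 + 15 \left(-1\right)}{6 \left(-1\right)} - \frac{17}{6} = \frac{1}{6} \left(-1\right) \left(8 - 15\right) - \frac{17}{6} = \frac{1}{6} \left(-1\right) \left(-7\right) - \frac{17}{6} = \frac{7}{6} - \frac{17}{6} = - \frac{5}{3}$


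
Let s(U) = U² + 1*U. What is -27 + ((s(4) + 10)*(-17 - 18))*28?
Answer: -29427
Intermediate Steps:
s(U) = U + U² (s(U) = U² + U = U + U²)
-27 + ((s(4) + 10)*(-17 - 18))*28 = -27 + ((4*(1 + 4) + 10)*(-17 - 18))*28 = -27 + ((4*5 + 10)*(-35))*28 = -27 + ((20 + 10)*(-35))*28 = -27 + (30*(-35))*28 = -27 - 1050*28 = -27 - 29400 = -29427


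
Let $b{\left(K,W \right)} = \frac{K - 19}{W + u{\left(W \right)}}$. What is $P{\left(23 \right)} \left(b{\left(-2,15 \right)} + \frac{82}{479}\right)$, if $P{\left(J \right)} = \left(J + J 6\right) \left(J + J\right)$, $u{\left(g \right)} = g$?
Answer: $- \frac{9379699}{2395} \approx -3916.4$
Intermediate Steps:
$P{\left(J \right)} = 14 J^{2}$ ($P{\left(J \right)} = \left(J + 6 J\right) 2 J = 7 J 2 J = 14 J^{2}$)
$b{\left(K,W \right)} = \frac{-19 + K}{2 W}$ ($b{\left(K,W \right)} = \frac{K - 19}{W + W} = \frac{-19 + K}{2 W}$)
$P{\left(23 \right)} \left(b{\left(-2,15 \right)} + \frac{82}{479}\right) = 14 \cdot 23^{2} \left(\frac{-19 - 2}{2 \cdot 15} + \frac{82}{479}\right) = 14 \cdot 529 \left(\frac{1}{2} \cdot \frac{1}{15} \left(-21\right) + 82 \cdot \frac{1}{479}\right) = 7406 \left(- \frac{7}{10} + \frac{82}{479}\right) = 7406 \left(- \frac{2533}{4790}\right) = - \frac{9379699}{2395}$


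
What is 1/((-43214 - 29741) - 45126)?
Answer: -1/118081 ≈ -8.4688e-6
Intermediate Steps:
1/((-43214 - 29741) - 45126) = 1/(-72955 - 45126) = 1/(-118081) = -1/118081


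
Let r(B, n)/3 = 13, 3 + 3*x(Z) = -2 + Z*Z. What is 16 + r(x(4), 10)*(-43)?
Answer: -1661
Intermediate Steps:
x(Z) = -5/3 + Z**2/3 (x(Z) = -1 + (-2 + Z*Z)/3 = -1 + (-2 + Z**2)/3 = -1 + (-2/3 + Z**2/3) = -5/3 + Z**2/3)
r(B, n) = 39 (r(B, n) = 3*13 = 39)
16 + r(x(4), 10)*(-43) = 16 + 39*(-43) = 16 - 1677 = -1661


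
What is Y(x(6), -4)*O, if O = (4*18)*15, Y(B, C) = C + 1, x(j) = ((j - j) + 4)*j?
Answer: -3240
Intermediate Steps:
x(j) = 4*j (x(j) = (0 + 4)*j = 4*j)
Y(B, C) = 1 + C
O = 1080 (O = 72*15 = 1080)
Y(x(6), -4)*O = (1 - 4)*1080 = -3*1080 = -3240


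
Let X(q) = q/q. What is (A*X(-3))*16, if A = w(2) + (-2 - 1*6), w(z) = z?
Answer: -96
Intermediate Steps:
X(q) = 1
A = -6 (A = 2 + (-2 - 1*6) = 2 + (-2 - 6) = 2 - 8 = -6)
(A*X(-3))*16 = -6*1*16 = -6*16 = -96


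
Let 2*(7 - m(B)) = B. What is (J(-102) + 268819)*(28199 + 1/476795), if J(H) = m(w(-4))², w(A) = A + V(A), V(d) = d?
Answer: 723187308976328/95359 ≈ 7.5838e+9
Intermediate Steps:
w(A) = 2*A (w(A) = A + A = 2*A)
m(B) = 7 - B/2
J(H) = 121 (J(H) = (7 - (-4))² = (7 - ½*(-8))² = (7 + 4)² = 11² = 121)
(J(-102) + 268819)*(28199 + 1/476795) = (121 + 268819)*(28199 + 1/476795) = 268940*(28199 + 1/476795) = 268940*(13445142206/476795) = 723187308976328/95359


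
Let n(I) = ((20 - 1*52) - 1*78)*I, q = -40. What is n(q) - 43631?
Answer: -39231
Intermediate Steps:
n(I) = -110*I (n(I) = ((20 - 52) - 78)*I = (-32 - 78)*I = -110*I)
n(q) - 43631 = -110*(-40) - 43631 = 4400 - 43631 = -39231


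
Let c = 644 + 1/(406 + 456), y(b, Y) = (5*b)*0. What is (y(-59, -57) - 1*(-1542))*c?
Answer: 428004459/431 ≈ 9.9305e+5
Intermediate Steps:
y(b, Y) = 0
c = 555129/862 (c = 644 + 1/862 = 555129/862 ≈ 644.00)
(y(-59, -57) - 1*(-1542))*c = (0 - 1*(-1542))*(555129/862) = (0 + 1542)*(555129/862) = 1542*(555129/862) = 428004459/431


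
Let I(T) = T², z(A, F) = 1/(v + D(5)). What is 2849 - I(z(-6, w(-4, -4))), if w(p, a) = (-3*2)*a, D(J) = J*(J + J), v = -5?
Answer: 5769224/2025 ≈ 2849.0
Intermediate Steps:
D(J) = 2*J² (D(J) = J*(2*J) = 2*J²)
w(p, a) = -6*a
z(A, F) = 1/45 (z(A, F) = 1/(-5 + 2*5²) = 1/(-5 + 2*25) = 1/(-5 + 50) = 1/45)
2849 - I(z(-6, w(-4, -4))) = 2849 - (1/45)² = 2849 - 1*1/2025 = 2849 - 1/2025 = 5769224/2025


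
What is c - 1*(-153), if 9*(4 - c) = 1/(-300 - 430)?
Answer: 1031491/6570 ≈ 157.00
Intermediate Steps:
c = 26281/6570 (c = 4 - 1/(9*(-300 - 430)) = 4 - ⅑/(-730) = 4 - ⅑*(-1/730) = 4 + 1/6570 = 26281/6570 ≈ 4.0002)
c - 1*(-153) = 26281/6570 - 1*(-153) = 26281/6570 + 153 = 1031491/6570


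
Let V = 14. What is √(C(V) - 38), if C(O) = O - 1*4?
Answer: 2*I*√7 ≈ 5.2915*I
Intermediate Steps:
C(O) = -4 + O (C(O) = O - 4 = -4 + O)
√(C(V) - 38) = √((-4 + 14) - 38) = √(10 - 38) = √(-28) = 2*I*√7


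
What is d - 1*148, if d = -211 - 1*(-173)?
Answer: -186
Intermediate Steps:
d = -38 (d = -211 + 173 = -38)
d - 1*148 = -38 - 1*148 = -38 - 148 = -186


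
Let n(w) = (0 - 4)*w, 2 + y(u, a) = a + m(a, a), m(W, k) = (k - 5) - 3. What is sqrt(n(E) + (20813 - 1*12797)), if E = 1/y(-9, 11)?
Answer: sqrt(72141)/3 ≈ 89.530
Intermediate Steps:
m(W, k) = -8 + k (m(W, k) = (-5 + k) - 3 = -8 + k)
y(u, a) = -10 + 2*a (y(u, a) = -2 + (a + (-8 + a)) = -2 + (-8 + 2*a) = -10 + 2*a)
E = 1/12 (E = 1/(-10 + 2*11) = 1/(-10 + 22) = 1/12 ≈ 0.083333)
n(w) = -4*w
sqrt(n(E) + (20813 - 1*12797)) = sqrt(-4*1/12 + (20813 - 1*12797)) = sqrt(-1/3 + (20813 - 12797)) = sqrt(-1/3 + 8016) = sqrt(24047/3) = sqrt(72141)/3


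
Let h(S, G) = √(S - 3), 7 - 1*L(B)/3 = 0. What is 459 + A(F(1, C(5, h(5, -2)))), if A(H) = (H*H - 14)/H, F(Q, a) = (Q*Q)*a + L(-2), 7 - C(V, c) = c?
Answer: 190221/391 - 398*√2/391 ≈ 485.06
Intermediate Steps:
L(B) = 21 (L(B) = 21 - 3*0 = 21 + 0 = 21)
h(S, G) = √(-3 + S)
C(V, c) = 7 - c
F(Q, a) = 21 + a*Q² (F(Q, a) = (Q*Q)*a + 21 = Q²*a + 21 = a*Q² + 21 = 21 + a*Q²)
A(H) = (-14 + H²)/H (A(H) = (H² - 14)/H = (-14 + H²)/H)
459 + A(F(1, C(5, h(5, -2)))) = 459 + ((21 + (7 - √(-3 + 5))*1²) - 14/(21 + (7 - √(-3 + 5))*1²)) = 459 + ((21 + (7 - √2)*1) - 14/(21 + (7 - √2)*1)) = 459 + ((21 + (7 - √2)) - 14/(21 + (7 - √2))) = 459 + ((28 - √2) - 14/(28 - √2)) = 459 + (28 - √2 - 14/(28 - √2)) = 487 - √2 - 14/(28 - √2)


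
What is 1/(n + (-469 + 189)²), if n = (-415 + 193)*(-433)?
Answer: 1/174526 ≈ 5.7298e-6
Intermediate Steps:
n = 96126 (n = -222*(-433) = 96126)
1/(n + (-469 + 189)²) = 1/(96126 + (-469 + 189)²) = 1/(96126 + (-280)²) = 1/(96126 + 78400) = 1/174526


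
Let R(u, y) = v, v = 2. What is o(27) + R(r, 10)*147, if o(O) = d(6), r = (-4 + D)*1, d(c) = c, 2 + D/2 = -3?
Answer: 300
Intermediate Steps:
D = -10 (D = -4 + 2*(-3) = -4 - 6 = -10)
r = -14 (r = (-4 - 10)*1 = -14*1 = -14)
o(O) = 6
R(u, y) = 2
o(27) + R(r, 10)*147 = 6 + 2*147 = 6 + 294 = 300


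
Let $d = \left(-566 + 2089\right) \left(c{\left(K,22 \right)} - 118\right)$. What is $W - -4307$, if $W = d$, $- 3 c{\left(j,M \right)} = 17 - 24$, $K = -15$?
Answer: $- \frac{515560}{3} \approx -1.7185 \cdot 10^{5}$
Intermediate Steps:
$c{\left(j,M \right)} = \frac{7}{3}$ ($c{\left(j,M \right)} = - \frac{17 - 24}{3} = \left(- \frac{1}{3}\right) \left(-7\right) = \frac{7}{3}$)
$d = - \frac{528481}{3}$ ($d = \left(-566 + 2089\right) \left(\frac{7}{3} - 118\right) = 1523 \left(- \frac{347}{3}\right) = - \frac{528481}{3} \approx -1.7616 \cdot 10^{5}$)
$W = - \frac{528481}{3} \approx -1.7616 \cdot 10^{5}$
$W - -4307 = - \frac{528481}{3} - -4307 = - \frac{528481}{3} + 4307 = - \frac{515560}{3}$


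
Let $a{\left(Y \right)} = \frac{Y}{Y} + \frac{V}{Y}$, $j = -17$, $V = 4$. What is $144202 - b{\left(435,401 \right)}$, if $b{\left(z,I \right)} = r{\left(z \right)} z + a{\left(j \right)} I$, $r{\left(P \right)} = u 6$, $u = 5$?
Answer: $\frac{2224371}{17} \approx 1.3085 \cdot 10^{5}$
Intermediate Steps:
$r{\left(P \right)} = 30$ ($r{\left(P \right)} = 5 \cdot 6 = 30$)
$a{\left(Y \right)} = 1 + \frac{4}{Y}$ ($a{\left(Y \right)} = \frac{Y}{Y} + \frac{4}{Y} = 1 + \frac{4}{Y}$)
$b{\left(z,I \right)} = 30 z + \frac{13 I}{17}$ ($b{\left(z,I \right)} = 30 z + \frac{4 - 17}{-17} I = 30 z + \left(- \frac{1}{17}\right) \left(-13\right) I = 30 z + \frac{13 I}{17}$)
$144202 - b{\left(435,401 \right)} = 144202 - \left(30 \cdot 435 + \frac{13}{17} \cdot 401\right) = 144202 - \left(13050 + \frac{5213}{17}\right) = 144202 - \frac{227063}{17} = \frac{2224371}{17}$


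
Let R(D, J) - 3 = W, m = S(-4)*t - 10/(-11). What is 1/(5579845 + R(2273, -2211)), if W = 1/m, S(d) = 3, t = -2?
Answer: 56/312471477 ≈ 1.7922e-7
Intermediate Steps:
m = -56/11 (m = 3*(-2) - 10/(-11) = -6 - 10*(-1/11) = -6 + 10/11 = -56/11 ≈ -5.0909)
W = -11/56 (W = 1/(-56/11) = -11/56 ≈ -0.19643)
R(D, J) = 157/56 (R(D, J) = 3 - 11/56 = 157/56)
1/(5579845 + R(2273, -2211)) = 1/(5579845 + 157/56) = 1/(312471477/56) = 56/312471477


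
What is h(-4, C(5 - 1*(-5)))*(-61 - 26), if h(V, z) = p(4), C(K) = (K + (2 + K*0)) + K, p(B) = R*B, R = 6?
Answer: -2088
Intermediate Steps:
p(B) = 6*B
C(K) = 2 + 2*K (C(K) = (K + (2 + 0)) + K = (K + 2) + K = (2 + K) + K = 2 + 2*K)
h(V, z) = 24 (h(V, z) = 6*4 = 24)
h(-4, C(5 - 1*(-5)))*(-61 - 26) = 24*(-61 - 26) = 24*(-87) = -2088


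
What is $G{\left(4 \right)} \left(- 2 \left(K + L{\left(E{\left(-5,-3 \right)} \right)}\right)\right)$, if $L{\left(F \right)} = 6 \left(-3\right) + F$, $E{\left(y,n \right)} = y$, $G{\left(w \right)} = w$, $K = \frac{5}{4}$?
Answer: $174$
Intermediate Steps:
$K = \frac{5}{4}$ ($K = 5 \cdot \frac{1}{4} = \frac{5}{4} \approx 1.25$)
$L{\left(F \right)} = -18 + F$
$G{\left(4 \right)} \left(- 2 \left(K + L{\left(E{\left(-5,-3 \right)} \right)}\right)\right) = 4 \left(- 2 \left(\frac{5}{4} - 23\right)\right) = 4 \left(\left(-2\right) \left(- \frac{87}{4}\right)\right) = 4 \cdot \frac{87}{2} = 174$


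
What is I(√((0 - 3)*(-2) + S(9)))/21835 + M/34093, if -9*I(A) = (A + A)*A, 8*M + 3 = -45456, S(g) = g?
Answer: -596103847/3573219144 ≈ -0.16683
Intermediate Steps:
M = -45459/8 (M = -3/8 + (⅛)*(-45456) = -3/8 - 5682 = -45459/8 ≈ -5682.4)
I(A) = -2*A²/9 (I(A) = -(A + A)*A/9 = -2*A*A/9 = -2*A²/9)
I(√((0 - 3)*(-2) + S(9)))/21835 + M/34093 = -2*(√((0 - 3)*(-2) + 9))²/9/21835 - 45459/8/34093 = -2*(√(-3*(-2) + 9))²/9*(1/21835) - 45459/8*1/34093 = -2*(√(6 + 9))²/9*(1/21835) - 45459/272744 = -2*(√15)²/9*(1/21835) - 45459/272744 = -2/9*15*(1/21835) - 45459/272744 = -10/3*1/21835 - 45459/272744 = -2/13101 - 45459/272744 = -596103847/3573219144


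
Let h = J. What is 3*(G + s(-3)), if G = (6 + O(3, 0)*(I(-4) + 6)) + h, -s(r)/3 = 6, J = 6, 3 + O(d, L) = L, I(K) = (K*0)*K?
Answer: -72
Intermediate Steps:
I(K) = 0 (I(K) = 0*K = 0)
O(d, L) = -3 + L
h = 6
s(r) = -18 (s(r) = -3*6 = -18)
G = -6 (G = (6 + (-3 + 0)*(0 + 6)) + 6 = (6 - 3*6) + 6 = (6 - 18) + 6 = -12 + 6 = -6)
3*(G + s(-3)) = 3*(-6 - 18) = 3*(-24) = -72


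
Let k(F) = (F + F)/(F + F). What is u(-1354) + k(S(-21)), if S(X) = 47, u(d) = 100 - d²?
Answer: -1833215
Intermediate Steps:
k(F) = 1 (k(F) = (2*F)/((2*F)) = (2*F)*(1/(2*F)) = 1)
u(-1354) + k(S(-21)) = (100 - 1*(-1354)²) + 1 = (100 - 1*1833316) + 1 = (100 - 1833316) + 1 = -1833216 + 1 = -1833215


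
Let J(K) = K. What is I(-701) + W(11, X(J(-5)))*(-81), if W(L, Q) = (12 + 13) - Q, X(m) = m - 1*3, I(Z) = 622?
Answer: -2051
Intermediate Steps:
X(m) = -3 + m (X(m) = m - 3 = -3 + m)
W(L, Q) = 25 - Q
I(-701) + W(11, X(J(-5)))*(-81) = 622 + (25 - (-3 - 5))*(-81) = 622 + (25 - 1*(-8))*(-81) = 622 + (25 + 8)*(-81) = 622 + 33*(-81) = 622 - 2673 = -2051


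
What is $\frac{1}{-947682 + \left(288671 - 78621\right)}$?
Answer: $- \frac{1}{737632} \approx -1.3557 \cdot 10^{-6}$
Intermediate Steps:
$\frac{1}{-947682 + \left(288671 - 78621\right)} = \frac{1}{-947682 + 210050} = \frac{1}{-737632} = - \frac{1}{737632}$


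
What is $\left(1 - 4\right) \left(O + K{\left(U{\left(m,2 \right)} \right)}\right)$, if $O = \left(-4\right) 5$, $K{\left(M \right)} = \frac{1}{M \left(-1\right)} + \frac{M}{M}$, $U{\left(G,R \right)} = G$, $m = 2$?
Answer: $\frac{117}{2} \approx 58.5$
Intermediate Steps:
$K{\left(M \right)} = 1 - \frac{1}{M}$ ($K{\left(M \right)} = \frac{1}{M} \left(-1\right) + 1 = - \frac{1}{M} + 1 = 1 - \frac{1}{M}$)
$O = -20$
$\left(1 - 4\right) \left(O + K{\left(U{\left(m,2 \right)} \right)}\right) = \left(1 - 4\right) \left(-20 + \frac{-1 + 2}{2}\right) = - 3 \left(-20 + \frac{1}{2} \cdot 1\right) = - 3 \left(-20 + \frac{1}{2}\right) = \left(-3\right) \left(- \frac{39}{2}\right) = \frac{117}{2}$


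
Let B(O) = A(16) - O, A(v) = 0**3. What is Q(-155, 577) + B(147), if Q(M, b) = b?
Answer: 430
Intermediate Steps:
A(v) = 0
B(O) = -O (B(O) = 0 - O = -O)
Q(-155, 577) + B(147) = 577 - 1*147 = 577 - 147 = 430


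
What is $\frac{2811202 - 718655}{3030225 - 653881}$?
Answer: $\frac{2092547}{2376344} \approx 0.88057$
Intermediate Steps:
$\frac{2811202 - 718655}{3030225 - 653881} = \frac{2092547}{2376344}$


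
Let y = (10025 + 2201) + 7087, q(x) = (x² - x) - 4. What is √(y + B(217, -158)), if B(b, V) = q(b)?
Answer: 17*√229 ≈ 257.26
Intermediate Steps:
q(x) = -4 + x² - x
B(b, V) = -4 + b² - b
y = 19313 (y = 12226 + 7087 = 19313)
√(y + B(217, -158)) = √(19313 + (-4 + 217² - 1*217)) = √(19313 + (-4 + 47089 - 217)) = √(19313 + 46868) = √66181 = 17*√229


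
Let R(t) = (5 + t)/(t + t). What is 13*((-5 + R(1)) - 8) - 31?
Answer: -161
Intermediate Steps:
R(t) = (5 + t)/(2*t) (R(t) = (5 + t)/((2*t)) = (5 + t)*(1/(2*t)) = (5 + t)/(2*t))
13*((-5 + R(1)) - 8) - 31 = 13*((-5 + (½)*(5 + 1)/1) - 8) - 31 = 13*((-5 + (½)*1*6) - 8) - 31 = 13*((-5 + 3) - 8) - 31 = 13*(-2 - 8) - 31 = 13*(-10) - 31 = -130 - 31 = -161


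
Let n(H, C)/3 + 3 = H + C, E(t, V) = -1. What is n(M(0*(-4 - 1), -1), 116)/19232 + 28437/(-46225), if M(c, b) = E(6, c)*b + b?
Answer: -531230109/888999200 ≈ -0.59756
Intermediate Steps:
M(c, b) = 0 (M(c, b) = -b + b = 0)
n(H, C) = -9 + 3*C + 3*H (n(H, C) = -9 + 3*(H + C) = -9 + 3*(C + H) = -9 + (3*C + 3*H) = -9 + 3*C + 3*H)
n(M(0*(-4 - 1), -1), 116)/19232 + 28437/(-46225) = (-9 + 3*116 + 3*0)/19232 + 28437/(-46225) = (-9 + 348 + 0)*(1/19232) + 28437*(-1/46225) = 339*(1/19232) - 28437/46225 = 339/19232 - 28437/46225 = -531230109/888999200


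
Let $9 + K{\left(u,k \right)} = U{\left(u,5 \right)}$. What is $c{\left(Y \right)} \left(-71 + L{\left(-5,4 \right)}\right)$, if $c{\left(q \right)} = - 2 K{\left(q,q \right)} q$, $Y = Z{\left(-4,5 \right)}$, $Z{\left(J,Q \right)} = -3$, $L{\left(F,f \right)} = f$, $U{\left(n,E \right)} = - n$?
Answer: $2412$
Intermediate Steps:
$K{\left(u,k \right)} = -9 - u$
$Y = -3$
$c{\left(q \right)} = q \left(18 + 2 q\right)$ ($c{\left(q \right)} = - 2 \left(-9 - q\right) q = \left(18 + 2 q\right) q = q \left(18 + 2 q\right)$)
$c{\left(Y \right)} \left(-71 + L{\left(-5,4 \right)}\right) = 2 \left(-3\right) \left(9 - 3\right) \left(-71 + 4\right) = 2 \left(-3\right) 6 \left(-67\right) = \left(-36\right) \left(-67\right) = 2412$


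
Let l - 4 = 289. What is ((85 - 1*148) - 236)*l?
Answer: -87607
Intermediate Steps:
l = 293 (l = 4 + 289 = 293)
((85 - 1*148) - 236)*l = ((85 - 1*148) - 236)*293 = ((85 - 148) - 236)*293 = (-63 - 236)*293 = -299*293 = -87607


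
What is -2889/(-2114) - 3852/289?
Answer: -7308207/610946 ≈ -11.962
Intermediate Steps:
-2889/(-2114) - 3852/289 = -2889*(-1/2114) - 3852*1/289 = 2889/2114 - 3852/289 = -7308207/610946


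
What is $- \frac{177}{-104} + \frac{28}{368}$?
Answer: $\frac{4253}{2392} \approx 1.778$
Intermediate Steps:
$- \frac{177}{-104} + \frac{28}{368} = \left(-177\right) \left(- \frac{1}{104}\right) + 28 \cdot \frac{1}{368} = \frac{177}{104} + \frac{7}{92} = \frac{4253}{2392}$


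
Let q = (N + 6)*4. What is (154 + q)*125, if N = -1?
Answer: 21750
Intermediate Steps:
q = 20 (q = (-1 + 6)*4 = 5*4 = 20)
(154 + q)*125 = (154 + 20)*125 = 174*125 = 21750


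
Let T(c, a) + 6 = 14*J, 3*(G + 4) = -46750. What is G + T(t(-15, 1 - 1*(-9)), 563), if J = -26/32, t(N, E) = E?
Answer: -374513/24 ≈ -15605.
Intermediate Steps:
J = -13/16 (J = -26*1/32 = -13/16 ≈ -0.81250)
G = -46762/3 (G = -4 + (⅓)*(-46750) = -4 - 46750/3 = -46762/3 ≈ -15587.)
T(c, a) = -139/8 (T(c, a) = -6 + 14*(-13/16) = -6 - 91/8 = -139/8)
G + T(t(-15, 1 - 1*(-9)), 563) = -46762/3 - 139/8 = -374513/24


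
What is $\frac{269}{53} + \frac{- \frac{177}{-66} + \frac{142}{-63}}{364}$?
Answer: $\frac{135743005}{26738712} \approx 5.0766$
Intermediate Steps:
$\frac{269}{53} + \frac{- \frac{177}{-66} + \frac{142}{-63}}{364} = 269 \cdot \frac{1}{53} + \left(\left(-177\right) \left(- \frac{1}{66}\right) + 142 \left(- \frac{1}{63}\right)\right) \frac{1}{364} = \frac{269}{53} + \left(\frac{59}{22} - \frac{142}{63}\right) \frac{1}{364} = \frac{269}{53} + \frac{593}{1386} \cdot \frac{1}{364} = \frac{269}{53} + \frac{593}{504504} = \frac{135743005}{26738712}$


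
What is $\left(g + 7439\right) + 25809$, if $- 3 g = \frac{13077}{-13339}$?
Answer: $\frac{443499431}{13339} \approx 33248.0$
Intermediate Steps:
$g = \frac{4359}{13339}$ ($g = - \frac{13077 \frac{1}{-13339}}{3} = - \frac{13077 \left(- \frac{1}{13339}\right)}{3} = \left(- \frac{1}{3}\right) \left(- \frac{13077}{13339}\right) = \frac{4359}{13339} \approx 0.32679$)
$\left(g + 7439\right) + 25809 = \left(\frac{4359}{13339} + 7439\right) + 25809 = \frac{99233180}{13339} + 25809 = \frac{443499431}{13339}$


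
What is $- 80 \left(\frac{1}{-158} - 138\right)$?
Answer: $\frac{872200}{79} \approx 11041.0$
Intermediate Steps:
$- 80 \left(\frac{1}{-158} - 138\right) = - 80 \left(- \frac{1}{158} - 138\right) = \left(-80\right) \left(- \frac{21805}{158}\right) = \frac{872200}{79}$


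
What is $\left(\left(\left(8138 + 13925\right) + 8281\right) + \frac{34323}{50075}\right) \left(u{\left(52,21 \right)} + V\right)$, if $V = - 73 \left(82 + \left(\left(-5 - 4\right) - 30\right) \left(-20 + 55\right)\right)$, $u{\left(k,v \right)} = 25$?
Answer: $\frac{142353786363132}{50075} \approx 2.8428 \cdot 10^{9}$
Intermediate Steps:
$V = 93659$ ($V = - 73 \left(82 + \left(-9 - 30\right) 35\right) = - 73 \left(82 - 1365\right) = \left(-73\right) \left(-1283\right) = 93659$)
$\left(\left(\left(8138 + 13925\right) + 8281\right) + \frac{34323}{50075}\right) \left(u{\left(52,21 \right)} + V\right) = \left(\left(\left(8138 + 13925\right) + 8281\right) + \frac{34323}{50075}\right) \left(25 + 93659\right) = \left(\left(22063 + 8281\right) + 34323 \cdot \frac{1}{50075}\right) 93684 = \left(30344 + \frac{34323}{50075}\right) 93684 = \frac{1519510123}{50075} \cdot 93684 = \frac{142353786363132}{50075}$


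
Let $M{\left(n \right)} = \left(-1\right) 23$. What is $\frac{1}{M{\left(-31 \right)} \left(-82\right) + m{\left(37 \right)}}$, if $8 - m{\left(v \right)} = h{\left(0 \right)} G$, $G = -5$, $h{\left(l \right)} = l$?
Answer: $\frac{1}{1894} \approx 0.00052798$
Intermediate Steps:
$M{\left(n \right)} = -23$
$m{\left(v \right)} = 8$ ($m{\left(v \right)} = 8 - 0 \left(-5\right) = 8 - 0 = 8 + 0 = 8$)
$\frac{1}{M{\left(-31 \right)} \left(-82\right) + m{\left(37 \right)}} = \frac{1}{\left(-23\right) \left(-82\right) + 8} = \frac{1}{1886 + 8} = \frac{1}{1894}$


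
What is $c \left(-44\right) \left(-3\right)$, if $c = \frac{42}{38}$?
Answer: $\frac{2772}{19} \approx 145.89$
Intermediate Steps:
$c = \frac{21}{19}$ ($c = 42 \cdot \frac{1}{38} = \frac{21}{19} \approx 1.1053$)
$c \left(-44\right) \left(-3\right) = \frac{21}{19} \left(-44\right) \left(-3\right) = \left(- \frac{924}{19}\right) \left(-3\right) = \frac{2772}{19}$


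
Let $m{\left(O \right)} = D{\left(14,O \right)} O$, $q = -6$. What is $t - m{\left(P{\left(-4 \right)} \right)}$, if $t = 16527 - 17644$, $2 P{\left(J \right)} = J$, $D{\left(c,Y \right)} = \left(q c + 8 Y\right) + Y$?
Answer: $-1321$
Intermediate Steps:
$D{\left(c,Y \right)} = - 6 c + 9 Y$ ($D{\left(c,Y \right)} = \left(- 6 c + 8 Y\right) + Y = - 6 c + 9 Y$)
$P{\left(J \right)} = \frac{J}{2}$
$m{\left(O \right)} = O \left(-84 + 9 O\right)$ ($m{\left(O \right)} = \left(\left(-6\right) 14 + 9 O\right) O = \left(-84 + 9 O\right) O = O \left(-84 + 9 O\right)$)
$t = -1117$
$t - m{\left(P{\left(-4 \right)} \right)} = -1117 - 3 \cdot \frac{1}{2} \left(-4\right) \left(-28 + 3 \cdot \frac{1}{2} \left(-4\right)\right) = -1117 - 3 \left(-2\right) \left(-28 + 3 \left(-2\right)\right) = -1117 - 3 \left(-2\right) \left(-28 - 6\right) = -1117 - 3 \left(-2\right) \left(-34\right) = -1117 - 204 = -1321$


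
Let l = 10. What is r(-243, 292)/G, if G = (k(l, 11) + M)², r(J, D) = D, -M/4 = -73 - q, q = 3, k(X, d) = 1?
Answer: 292/93025 ≈ 0.0031389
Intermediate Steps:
M = 304 (M = -4*(-73 - 1*3) = -4*(-73 - 3) = -4*(-76) = 304)
G = 93025 (G = (1 + 304)² = 305² = 93025)
r(-243, 292)/G = 292/93025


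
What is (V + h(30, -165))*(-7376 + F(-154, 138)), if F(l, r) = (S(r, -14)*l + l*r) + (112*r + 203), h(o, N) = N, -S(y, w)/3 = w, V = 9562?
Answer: -182649489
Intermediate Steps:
S(y, w) = -3*w
F(l, r) = 203 + 42*l + 112*r + l*r (F(l, r) = ((-3*(-14))*l + l*r) + (112*r + 203) = (42*l + l*r) + (203 + 112*r) = 203 + 42*l + 112*r + l*r)
(V + h(30, -165))*(-7376 + F(-154, 138)) = (9562 - 165)*(-7376 + (203 + 42*(-154) + 112*138 - 154*138)) = 9397*(-7376 + (203 - 6468 + 15456 - 21252)) = 9397*(-7376 - 12061) = 9397*(-19437) = -182649489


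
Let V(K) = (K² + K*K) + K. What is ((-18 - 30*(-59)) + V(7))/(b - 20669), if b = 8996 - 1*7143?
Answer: -619/6272 ≈ -0.098693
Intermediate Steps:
b = 1853 (b = 8996 - 7143 = 1853)
V(K) = K + 2*K² (V(K) = (K² + K²) + K = 2*K² + K = K + 2*K²)
((-18 - 30*(-59)) + V(7))/(b - 20669) = ((-18 - 30*(-59)) + 7*(1 + 2*7))/(1853 - 20669) = ((-18 + 1770) + 7*(1 + 14))/(-18816) = (1752 + 7*15)*(-1/18816) = (1752 + 105)*(-1/18816) = 1857*(-1/18816) = -619/6272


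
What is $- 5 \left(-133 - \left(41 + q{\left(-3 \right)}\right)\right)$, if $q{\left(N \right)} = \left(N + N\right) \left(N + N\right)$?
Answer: $1050$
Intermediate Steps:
$q{\left(N \right)} = 4 N^{2}$ ($q{\left(N \right)} = 2 N 2 N = 4 N^{2}$)
$- 5 \left(-133 - \left(41 + q{\left(-3 \right)}\right)\right) = - 5 \left(-133 - \left(41 + 4 \left(-3\right)^{2}\right)\right) = - 5 \left(-133 - \left(41 + 4 \cdot 9\right)\right) = - 5 \left(-133 - 77\right) = \left(-5\right) \left(-210\right) = 1050$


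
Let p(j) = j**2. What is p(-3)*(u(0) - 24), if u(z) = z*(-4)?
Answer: -216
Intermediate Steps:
u(z) = -4*z
p(-3)*(u(0) - 24) = (-3)**2*(-4*0 - 24) = 9*(0 - 24) = 9*(-24) = -216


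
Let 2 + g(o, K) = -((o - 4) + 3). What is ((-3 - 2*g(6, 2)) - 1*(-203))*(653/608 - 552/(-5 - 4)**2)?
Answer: -10083787/8208 ≈ -1228.5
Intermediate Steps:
g(o, K) = -1 - o (g(o, K) = -2 - ((o - 4) + 3) = -2 - ((-4 + o) + 3) = -2 - (-1 + o) = -2 + (1 - o) = -1 - o)
((-3 - 2*g(6, 2)) - 1*(-203))*(653/608 - 552/(-5 - 4)**2) = ((-3 - 2*(-1 - 1*6)) - 1*(-203))*(653/608 - 552/(-5 - 4)**2) = ((-3 - 2*(-1 - 6)) + 203)*(653*(1/608) - 552/((-9)**2)) = ((-3 - 2*(-7)) + 203)*(653/608 - 552/81) = ((-3 + 14) + 203)*(653/608 - 552*1/81) = (11 + 203)*(653/608 - 184/27) = 214*(-94241/16416) = -10083787/8208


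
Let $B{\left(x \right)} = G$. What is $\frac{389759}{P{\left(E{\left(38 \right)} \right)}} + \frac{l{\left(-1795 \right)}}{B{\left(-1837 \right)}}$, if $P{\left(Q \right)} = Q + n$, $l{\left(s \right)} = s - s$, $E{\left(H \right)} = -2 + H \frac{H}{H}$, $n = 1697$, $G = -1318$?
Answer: $\frac{389759}{1733} \approx 224.9$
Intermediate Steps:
$B{\left(x \right)} = -1318$
$E{\left(H \right)} = -2 + H$ ($E{\left(H \right)} = -2 + H 1 = -2 + H$)
$l{\left(s \right)} = 0$
$P{\left(Q \right)} = 1697 + Q$ ($P{\left(Q \right)} = Q + 1697 = 1697 + Q$)
$\frac{389759}{P{\left(E{\left(38 \right)} \right)}} + \frac{l{\left(-1795 \right)}}{B{\left(-1837 \right)}} = \frac{389759}{1697 + \left(-2 + 38\right)} + \frac{0}{-1318} = \frac{389759}{1697 + 36} + 0 \left(- \frac{1}{1318}\right) = \frac{389759}{1733} + 0 = \frac{389759}{1733}$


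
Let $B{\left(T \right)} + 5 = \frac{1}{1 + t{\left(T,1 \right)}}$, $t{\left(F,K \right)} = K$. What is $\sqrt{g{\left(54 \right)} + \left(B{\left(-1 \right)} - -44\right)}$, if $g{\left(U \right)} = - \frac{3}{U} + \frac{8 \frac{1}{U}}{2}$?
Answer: $\frac{\sqrt{3201}}{9} \approx 6.2864$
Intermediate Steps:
$B{\left(T \right)} = - \frac{9}{2}$ ($B{\left(T \right)} = -5 + \frac{1}{1 + 1} = -5 + \frac{1}{2} = - \frac{9}{2}$)
$g{\left(U \right)} = \frac{1}{U}$ ($g{\left(U \right)} = - \frac{3}{U} + \frac{8}{U} \frac{1}{2} = - \frac{3}{U} + \frac{4}{U} = \frac{1}{U}$)
$\sqrt{g{\left(54 \right)} + \left(B{\left(-1 \right)} - -44\right)} = \sqrt{\frac{1}{54} - - \frac{79}{2}} = \sqrt{\frac{1}{54} + \left(- \frac{9}{2} + 44\right)} = \sqrt{\frac{1}{54} + \frac{79}{2}} = \sqrt{\frac{1067}{27}} = \frac{\sqrt{3201}}{9}$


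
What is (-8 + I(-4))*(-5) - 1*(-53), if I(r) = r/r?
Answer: 88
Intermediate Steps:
I(r) = 1
(-8 + I(-4))*(-5) - 1*(-53) = (-8 + 1)*(-5) - 1*(-53) = -7*(-5) + 53 = 35 + 53 = 88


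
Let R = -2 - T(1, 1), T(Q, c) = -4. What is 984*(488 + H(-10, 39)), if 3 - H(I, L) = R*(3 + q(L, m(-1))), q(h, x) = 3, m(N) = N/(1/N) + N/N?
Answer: 471336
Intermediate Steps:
m(N) = 1 + N**2 (m(N) = N*N + 1 = N**2 + 1 = 1 + N**2)
R = 2 (R = -2 - 1*(-4) = -2 + 4 = 2)
H(I, L) = -9 (H(I, L) = 3 - 2*(3 + 3) = 3 - 2*6 = 3 - 1*12 = 3 - 12 = -9)
984*(488 + H(-10, 39)) = 984*(488 - 9) = 984*479 = 471336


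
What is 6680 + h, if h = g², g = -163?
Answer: 33249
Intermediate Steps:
h = 26569 (h = (-163)² = 26569)
6680 + h = 6680 + 26569 = 33249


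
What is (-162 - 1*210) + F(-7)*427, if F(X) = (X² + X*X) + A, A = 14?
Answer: 47452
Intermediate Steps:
F(X) = 14 + 2*X² (F(X) = (X² + X*X) + 14 = (X² + X²) + 14 = 2*X² + 14 = 14 + 2*X²)
(-162 - 1*210) + F(-7)*427 = (-162 - 1*210) + (14 + 2*(-7)²)*427 = (-162 - 210) + (14 + 2*49)*427 = -372 + (14 + 98)*427 = -372 + 112*427 = -372 + 47824 = 47452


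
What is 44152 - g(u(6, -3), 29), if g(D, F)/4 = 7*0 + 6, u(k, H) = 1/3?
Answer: 44128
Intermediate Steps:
u(k, H) = 1/3 (u(k, H) = 1*(1/3) = 1/3)
g(D, F) = 24 (g(D, F) = 4*(7*0 + 6) = 4*(0 + 6) = 4*6 = 24)
44152 - g(u(6, -3), 29) = 44152 - 1*24 = 44152 - 24 = 44128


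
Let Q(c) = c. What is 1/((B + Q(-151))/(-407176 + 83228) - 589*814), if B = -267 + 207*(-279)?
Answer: -323948/155315514637 ≈ -2.0857e-6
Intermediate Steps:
B = -58020 (B = -267 - 57753 = -58020)
1/((B + Q(-151))/(-407176 + 83228) - 589*814) = 1/((-58020 - 151)/(-407176 + 83228) - 589*814) = 1/(-58171/(-323948) - 479446) = 1/(-58171*(-1/323948) - 479446) = 1/(58171/323948 - 479446) = 1/(-155315514637/323948) = -323948/155315514637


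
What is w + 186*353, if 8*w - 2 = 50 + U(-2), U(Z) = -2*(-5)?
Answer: 262663/4 ≈ 65666.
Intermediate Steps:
U(Z) = 10
w = 31/4 (w = ¼ + (50 + 10)/8 = ¼ + (⅛)*60 = ¼ + 15/2 = 31/4 ≈ 7.7500)
w + 186*353 = 31/4 + 186*353 = 31/4 + 65658 = 262663/4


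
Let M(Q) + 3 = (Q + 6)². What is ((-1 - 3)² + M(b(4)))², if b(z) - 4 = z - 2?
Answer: 24649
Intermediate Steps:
b(z) = 2 + z (b(z) = 4 + (z - 2) = 4 + (-2 + z) = 2 + z)
M(Q) = -3 + (6 + Q)² (M(Q) = -3 + (Q + 6)² = -3 + (6 + Q)²)
((-1 - 3)² + M(b(4)))² = ((-1 - 3)² + (-3 + (6 + (2 + 4))²))² = ((-4)² + (-3 + (6 + 6)²))² = (16 + (-3 + 12²))² = (16 + (-3 + 144))² = (16 + 141)² = 157² = 24649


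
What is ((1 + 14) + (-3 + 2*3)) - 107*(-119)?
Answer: 12751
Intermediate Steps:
((1 + 14) + (-3 + 2*3)) - 107*(-119) = (15 + (-3 + 6)) + 12733 = (15 + 3) + 12733 = 18 + 12733 = 12751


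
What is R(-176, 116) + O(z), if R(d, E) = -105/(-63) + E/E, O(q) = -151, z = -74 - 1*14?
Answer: -445/3 ≈ -148.33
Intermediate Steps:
z = -88 (z = -74 - 14 = -88)
R(d, E) = 8/3 (R(d, E) = -105*(-1/63) + 1 = 5/3 + 1 = 8/3)
R(-176, 116) + O(z) = 8/3 - 151 = -445/3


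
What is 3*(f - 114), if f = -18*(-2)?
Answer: -234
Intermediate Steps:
f = 36
3*(f - 114) = 3*(36 - 114) = 3*(-78) = -234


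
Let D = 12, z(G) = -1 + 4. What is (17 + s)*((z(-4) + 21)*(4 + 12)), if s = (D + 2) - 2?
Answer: 11136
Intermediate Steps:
z(G) = 3
s = 12 (s = (12 + 2) - 2 = 14 - 2 = 12)
(17 + s)*((z(-4) + 21)*(4 + 12)) = (17 + 12)*((3 + 21)*(4 + 12)) = 29*(24*16) = 29*384 = 11136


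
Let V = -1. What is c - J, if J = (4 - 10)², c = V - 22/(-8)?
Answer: -137/4 ≈ -34.250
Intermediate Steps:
c = 7/4 (c = -1 - 22/(-8) = -1 - 22*(-1)/8 = -1 - 2*(-11/8) = -1 + 11/4 = 7/4 ≈ 1.7500)
J = 36 (J = (-6)² = 36)
c - J = 7/4 - 1*36 = 7/4 - 36 = -137/4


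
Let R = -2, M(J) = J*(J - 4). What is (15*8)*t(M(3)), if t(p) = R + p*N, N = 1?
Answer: -600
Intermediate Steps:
M(J) = J*(-4 + J)
t(p) = -2 + p (t(p) = -2 + p*1 = -2 + p)
(15*8)*t(M(3)) = (15*8)*(-2 + 3*(-4 + 3)) = 120*(-2 + 3*(-1)) = 120*(-2 - 3) = 120*(-5) = -600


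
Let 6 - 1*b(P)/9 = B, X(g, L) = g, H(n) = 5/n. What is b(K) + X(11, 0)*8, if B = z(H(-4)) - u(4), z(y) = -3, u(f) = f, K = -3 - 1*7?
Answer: 205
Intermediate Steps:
K = -10 (K = -3 - 7 = -10)
B = -7 (B = -3 - 1*4 = -3 - 4 = -7)
b(P) = 117 (b(P) = 54 - 9*(-7) = 54 + 63 = 117)
b(K) + X(11, 0)*8 = 117 + 11*8 = 117 + 88 = 205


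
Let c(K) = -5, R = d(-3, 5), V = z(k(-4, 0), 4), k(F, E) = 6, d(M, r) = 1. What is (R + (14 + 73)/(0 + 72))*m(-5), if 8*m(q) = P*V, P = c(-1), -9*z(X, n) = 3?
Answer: 265/576 ≈ 0.46007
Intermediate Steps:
z(X, n) = -⅓ (z(X, n) = -⅑*3 = -⅓)
V = -⅓ ≈ -0.33333
R = 1
P = -5
m(q) = 5/24 (m(q) = (-5*(-⅓))/8 = (⅛)*(5/3) = 5/24)
(R + (14 + 73)/(0 + 72))*m(-5) = (1 + (14 + 73)/(0 + 72))*(5/24) = (1 + 87/72)*(5/24) = (1 + 87*(1/72))*(5/24) = (1 + 29/24)*(5/24) = (53/24)*(5/24) = 265/576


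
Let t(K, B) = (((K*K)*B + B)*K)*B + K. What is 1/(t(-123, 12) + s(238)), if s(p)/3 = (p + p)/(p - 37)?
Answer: -67/17954839285 ≈ -3.7316e-9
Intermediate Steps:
s(p) = 6*p/(-37 + p) (s(p) = 3*((p + p)/(p - 37)) = 3*((2*p)/(-37 + p)) = 3*(2*p/(-37 + p)) = 6*p/(-37 + p))
t(K, B) = K + B*K*(B + B*K²) (t(K, B) = ((K²*B + B)*K)*B + K = ((B*K² + B)*K)*B + K = ((B + B*K²)*K)*B + K = (K*(B + B*K²))*B + K = B*K*(B + B*K²) + K = K + B*K*(B + B*K²))
1/(t(-123, 12) + s(238)) = 1/(-123*(1 + 12² + 12²*(-123)²) + 6*238/(-37 + 238)) = 1/(-123*(1 + 144 + 144*15129) + 6*238/201) = 1/(-123*(1 + 144 + 2178576) + 6*238*(1/201)) = 1/(-123*2178721 + 476/67) = 1/(-267982683 + 476/67) = 1/(-17954839285/67) = -67/17954839285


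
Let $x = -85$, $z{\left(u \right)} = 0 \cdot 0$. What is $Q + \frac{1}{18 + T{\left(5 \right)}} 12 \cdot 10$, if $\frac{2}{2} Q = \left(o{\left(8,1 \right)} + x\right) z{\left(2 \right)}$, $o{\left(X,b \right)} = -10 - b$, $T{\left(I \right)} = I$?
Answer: $\frac{120}{23} \approx 5.2174$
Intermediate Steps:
$z{\left(u \right)} = 0$
$Q = 0$ ($Q = \left(\left(-10 - 1\right) - 85\right) 0 = \left(-11 - 85\right) 0 = \left(-96\right) 0 = 0$)
$Q + \frac{1}{18 + T{\left(5 \right)}} 12 \cdot 10 = 0 + \frac{1}{18 + 5} \cdot 12 \cdot 10 = 0 + \frac{1}{23} \cdot 12 \cdot 10 = 0 + \frac{12}{23} \cdot 10 = 0 + \frac{120}{23} = \frac{120}{23}$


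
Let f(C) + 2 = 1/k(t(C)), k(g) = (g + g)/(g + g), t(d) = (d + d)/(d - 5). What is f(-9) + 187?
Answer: 186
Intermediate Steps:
t(d) = 2*d/(-5 + d) (t(d) = (2*d)/(-5 + d) = 2*d/(-5 + d))
k(g) = 1 (k(g) = (2*g)/((2*g)) = (2*g)*(1/(2*g)) = 1)
f(C) = -1 (f(C) = -2 + 1/1 = -2 + 1 = -1)
f(-9) + 187 = -1 + 187 = 186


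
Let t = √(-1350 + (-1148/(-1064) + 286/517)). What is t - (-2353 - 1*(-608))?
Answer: 1745 + I*√4301018410/1786 ≈ 1745.0 + 36.72*I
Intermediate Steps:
t = I*√4301018410/1786 (t = √(-1350 + (-1148*(-1/1064) + 286*(1/517))) = √(-1350 + (41/38 + 26/47)) = √(-1350 + 2915/1786) = √(-2408185/1786) = I*√4301018410/1786 ≈ 36.72*I)
t - (-2353 - 1*(-608)) = I*√4301018410/1786 - (-2353 - 1*(-608)) = I*√4301018410/1786 - (-2353 + 608) = I*√4301018410/1786 - 1*(-1745) = I*√4301018410/1786 + 1745 = 1745 + I*√4301018410/1786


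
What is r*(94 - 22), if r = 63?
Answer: 4536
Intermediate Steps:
r*(94 - 22) = 63*(94 - 22) = 63*72 = 4536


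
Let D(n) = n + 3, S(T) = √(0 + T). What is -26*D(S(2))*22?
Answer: -1716 - 572*√2 ≈ -2524.9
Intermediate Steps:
S(T) = √T
D(n) = 3 + n
-26*D(S(2))*22 = -26*(3 + √2)*22 = (-78 - 26*√2)*22 = -1716 - 572*√2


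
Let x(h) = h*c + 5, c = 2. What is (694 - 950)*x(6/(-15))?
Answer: -5376/5 ≈ -1075.2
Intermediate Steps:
x(h) = 5 + 2*h (x(h) = h*2 + 5 = 2*h + 5 = 5 + 2*h)
(694 - 950)*x(6/(-15)) = (694 - 950)*(5 + 2*(6/(-15))) = -256*(5 + 2*(6*(-1/15))) = -256*(5 + 2*(-2/5)) = -256*(5 - 4/5) = -256*21/5 = -5376/5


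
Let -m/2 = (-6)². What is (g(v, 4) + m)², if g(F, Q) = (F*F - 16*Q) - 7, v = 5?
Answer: 13924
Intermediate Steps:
m = -72 (m = -2*(-6)² = -2*36 = -72)
g(F, Q) = -7 + F² - 16*Q (g(F, Q) = (F² - 16*Q) - 7 = -7 + F² - 16*Q)
(g(v, 4) + m)² = ((-7 + 5² - 16*4) - 72)² = ((-7 + 25 - 64) - 72)² = (-46 - 72)² = (-118)² = 13924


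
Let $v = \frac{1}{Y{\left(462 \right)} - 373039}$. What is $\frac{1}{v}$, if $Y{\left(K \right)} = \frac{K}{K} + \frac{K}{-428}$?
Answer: $- \frac{79830363}{214} \approx -3.7304 \cdot 10^{5}$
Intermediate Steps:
$Y{\left(K \right)} = 1 - \frac{K}{428}$ ($Y{\left(K \right)} = 1 + K \left(- \frac{1}{428}\right) = 1 - \frac{K}{428}$)
$v = - \frac{214}{79830363}$ ($v = \frac{1}{\left(1 - \frac{231}{214}\right) - 373039} = \frac{1}{- \frac{17}{214} - 373039} = \frac{1}{- \frac{79830363}{214}} = - \frac{214}{79830363} \approx -2.6807 \cdot 10^{-6}$)
$\frac{1}{v} = \frac{1}{- \frac{214}{79830363}} = - \frac{79830363}{214}$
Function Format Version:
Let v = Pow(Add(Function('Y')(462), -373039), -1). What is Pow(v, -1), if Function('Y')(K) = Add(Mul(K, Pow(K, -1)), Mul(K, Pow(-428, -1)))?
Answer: Rational(-79830363, 214) ≈ -3.7304e+5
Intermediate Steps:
Function('Y')(K) = Add(1, Mul(Rational(-1, 428), K)) (Function('Y')(K) = Add(1, Mul(K, Rational(-1, 428))) = Add(1, Mul(Rational(-1, 428), K)))
v = Rational(-214, 79830363) (v = Pow(Add(Add(1, Mul(Rational(-1, 428), 462)), -373039), -1) = Pow(Add(Add(1, Rational(-231, 214)), -373039), -1) = Pow(Add(Rational(-17, 214), -373039), -1) = Pow(Rational(-79830363, 214), -1) = Rational(-214, 79830363) ≈ -2.6807e-6)
Pow(v, -1) = Pow(Rational(-214, 79830363), -1) = Rational(-79830363, 214)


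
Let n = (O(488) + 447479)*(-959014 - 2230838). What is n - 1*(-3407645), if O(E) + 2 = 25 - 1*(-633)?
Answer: -1429480918375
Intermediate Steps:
O(E) = 656 (O(E) = -2 + (25 - 1*(-633)) = -2 + (25 + 633) = -2 + 658 = 656)
n = -1429484326020 (n = (656 + 447479)*(-959014 - 2230838) = 448135*(-3189852) = -1429484326020)
n - 1*(-3407645) = -1429484326020 - 1*(-3407645) = -1429484326020 + 3407645 = -1429480918375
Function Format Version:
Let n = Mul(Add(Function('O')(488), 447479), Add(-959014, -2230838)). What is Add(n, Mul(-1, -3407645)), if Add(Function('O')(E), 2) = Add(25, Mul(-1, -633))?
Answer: -1429480918375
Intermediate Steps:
Function('O')(E) = 656 (Function('O')(E) = Add(-2, Add(25, Mul(-1, -633))) = Add(-2, Add(25, 633)) = Add(-2, 658) = 656)
n = -1429484326020 (n = Mul(Add(656, 447479), Add(-959014, -2230838)) = Mul(448135, -3189852) = -1429484326020)
Add(n, Mul(-1, -3407645)) = Add(-1429484326020, Mul(-1, -3407645)) = Add(-1429484326020, 3407645) = -1429480918375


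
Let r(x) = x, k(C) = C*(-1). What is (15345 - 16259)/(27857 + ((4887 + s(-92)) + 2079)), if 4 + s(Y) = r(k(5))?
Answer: -457/17407 ≈ -0.026254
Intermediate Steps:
k(C) = -C
s(Y) = -9 (s(Y) = -4 - 1*5 = -4 - 5 = -9)
(15345 - 16259)/(27857 + ((4887 + s(-92)) + 2079)) = (15345 - 16259)/(27857 + ((4887 - 9) + 2079)) = -914/(27857 + (4878 + 2079)) = -914/(27857 + 6957) = -914/34814 = -914*1/34814 = -457/17407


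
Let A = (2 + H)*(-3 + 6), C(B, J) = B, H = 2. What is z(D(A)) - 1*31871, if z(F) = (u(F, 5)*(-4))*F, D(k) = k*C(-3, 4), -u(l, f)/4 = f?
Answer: -34751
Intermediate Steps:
u(l, f) = -4*f
A = 12 (A = (2 + 2)*(-3 + 6) = 4*3 = 12)
D(k) = -3*k (D(k) = k*(-3) = -3*k)
z(F) = 80*F (z(F) = (-4*5*(-4))*F = (-20*(-4))*F = 80*F)
z(D(A)) - 1*31871 = 80*(-3*12) - 1*31871 = 80*(-36) - 31871 = -2880 - 31871 = -34751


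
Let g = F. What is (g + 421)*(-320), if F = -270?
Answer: -48320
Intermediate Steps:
g = -270
(g + 421)*(-320) = (-270 + 421)*(-320) = 151*(-320) = -48320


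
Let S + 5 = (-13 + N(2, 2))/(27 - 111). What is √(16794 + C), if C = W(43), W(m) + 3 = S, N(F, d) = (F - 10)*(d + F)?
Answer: √3290161/14 ≈ 129.56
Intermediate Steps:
N(F, d) = (-10 + F)*(F + d)
S = -125/28 (S = -5 + (-13 + (2² - 10*2 - 10*2 + 2*2))/(27 - 111) = -5 + (-13 + (4 - 20 - 20 + 4))/(-84) = -5 + (-13 - 32)*(-1/84) = -5 - 45*(-1/84) = -5 + 15/28 = -125/28 ≈ -4.4643)
W(m) = -209/28 (W(m) = -3 - 125/28 = -209/28)
C = -209/28 ≈ -7.4643
√(16794 + C) = √(16794 - 209/28) = √(470023/28) = √3290161/14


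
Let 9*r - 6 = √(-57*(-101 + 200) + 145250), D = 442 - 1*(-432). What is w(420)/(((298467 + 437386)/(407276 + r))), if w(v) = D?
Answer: 1067879420/2207559 + 874*√139607/6622677 ≈ 483.79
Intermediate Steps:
D = 874 (D = 442 + 432 = 874)
w(v) = 874
r = ⅔ + √139607/9 (r = ⅔ + √(-57*(-101 + 200) + 145250)/9 = ⅔ + √(-57*99 + 145250)/9 = ⅔ + √(-5643 + 145250)/9 = ⅔ + √139607/9 ≈ 42.182)
w(420)/(((298467 + 437386)/(407276 + r))) = 874/(((298467 + 437386)/(407276 + (⅔ + √139607/9)))) = 874/((735853/(1221830/3 + √139607/9))) = 874*(1221830/2207559 + √139607/6622677) = 1067879420/2207559 + 874*√139607/6622677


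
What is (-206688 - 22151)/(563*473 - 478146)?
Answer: 228839/211847 ≈ 1.0802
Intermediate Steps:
(-206688 - 22151)/(563*473 - 478146) = -228839/(266299 - 478146) = -228839/(-211847) = -228839*(-1/211847) = 228839/211847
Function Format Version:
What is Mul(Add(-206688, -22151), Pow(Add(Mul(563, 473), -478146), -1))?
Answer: Rational(228839, 211847) ≈ 1.0802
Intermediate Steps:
Mul(Add(-206688, -22151), Pow(Add(Mul(563, 473), -478146), -1)) = Mul(-228839, Pow(Add(266299, -478146), -1)) = Mul(-228839, Pow(-211847, -1)) = Mul(-228839, Rational(-1, 211847)) = Rational(228839, 211847)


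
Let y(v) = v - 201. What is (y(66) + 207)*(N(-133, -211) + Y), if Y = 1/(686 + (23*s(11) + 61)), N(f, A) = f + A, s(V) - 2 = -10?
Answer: -13944312/563 ≈ -24768.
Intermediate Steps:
s(V) = -8 (s(V) = 2 - 10 = -8)
y(v) = -201 + v
N(f, A) = A + f
Y = 1/563 (Y = 1/(686 + (23*(-8) + 61)) = 1/(686 + (-184 + 61)) = 1/(686 - 123) = 1/563 ≈ 0.0017762)
(y(66) + 207)*(N(-133, -211) + Y) = ((-201 + 66) + 207)*((-211 - 133) + 1/563) = (-135 + 207)*(-344 + 1/563) = 72*(-193671/563) = -13944312/563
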